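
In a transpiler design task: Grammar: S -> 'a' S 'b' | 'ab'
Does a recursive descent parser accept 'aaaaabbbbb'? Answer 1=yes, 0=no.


Grammar accepts strings of the form a^n b^n (n >= 1)
Word: 'aaaaabbbbb'
Counting: 5 a's and 5 b's
Check: 5 == 5? Yes
Derivation (S -> aSb applied 4 time(s), then S -> ab): S => aSb => aaSbb => aaaSbbb => aaaaSbbbb => aaaaabbbbb
Accepted

1


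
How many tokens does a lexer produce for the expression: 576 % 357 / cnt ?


Scanning '576 % 357 / cnt'
Token 1: '576' -> integer_literal
Token 2: '%' -> operator
Token 3: '357' -> integer_literal
Token 4: '/' -> operator
Token 5: 'cnt' -> identifier
Total tokens: 5

5


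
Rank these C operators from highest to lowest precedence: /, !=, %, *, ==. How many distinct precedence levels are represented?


Looking up precedence for each operator:
  / -> precedence 6
  != -> precedence 3
  % -> precedence 6
  * -> precedence 6
  == -> precedence 3
Sorted highest to lowest: /, %, *, !=, ==
Distinct precedence values: [6, 3]
Number of distinct levels: 2

2


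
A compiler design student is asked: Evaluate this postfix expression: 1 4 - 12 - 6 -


Processing tokens left to right:
Push 1, Push 4
Pop 1 and 4, compute 1 - 4 = -3, push -3
Push 12
Pop -3 and 12, compute -3 - 12 = -15, push -15
Push 6
Pop -15 and 6, compute -15 - 6 = -21, push -21
Stack result: -21

-21


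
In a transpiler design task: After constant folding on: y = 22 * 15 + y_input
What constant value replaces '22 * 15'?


Identifying constant sub-expression:
  Original: y = 22 * 15 + y_input
  22 and 15 are both compile-time constants
  Evaluating: 22 * 15 = 330
  After folding: y = 330 + y_input

330


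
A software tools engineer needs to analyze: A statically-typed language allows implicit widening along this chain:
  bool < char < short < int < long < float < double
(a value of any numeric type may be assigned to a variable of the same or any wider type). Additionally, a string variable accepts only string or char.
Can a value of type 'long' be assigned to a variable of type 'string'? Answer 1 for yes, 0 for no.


Target variable type: string
Source value type: long
Rule: string accepts only {string, char}
  source 'long' in {string, char}? No
Result: 0

0


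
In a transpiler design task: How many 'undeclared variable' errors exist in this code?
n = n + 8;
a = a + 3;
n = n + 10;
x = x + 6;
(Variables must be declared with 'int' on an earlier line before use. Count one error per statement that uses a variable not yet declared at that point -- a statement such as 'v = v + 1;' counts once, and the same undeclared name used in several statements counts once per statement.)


Scanning code line by line:
  Line 1: use 'n' -> ERROR (undeclared)
  Line 2: use 'a' -> ERROR (undeclared)
  Line 3: use 'n' -> ERROR (undeclared)
  Line 4: use 'x' -> ERROR (undeclared)
Total undeclared variable errors: 4

4


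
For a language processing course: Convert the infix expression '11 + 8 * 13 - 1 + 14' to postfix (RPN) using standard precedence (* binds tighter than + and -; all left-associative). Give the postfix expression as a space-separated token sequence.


Applying the shunting-yard algorithm:
  Operand 11 -> output
  Push '+' onto operator stack -> op-stack: [+]
  Operand 8 -> output
  Push '*' onto operator stack -> op-stack: [+, *]
  Operand 13 -> output
  See '-' (prec 1); top '*' (prec 2) >= it -> pop '*' to output
  See '-' (prec 1); top '+' (prec 1) >= it -> pop '+' to output
  Push '-' onto operator stack -> op-stack: [-]
  Operand 1 -> output
  See '+' (prec 1); top '-' (prec 1) >= it -> pop '-' to output
  Push '+' onto operator stack -> op-stack: [+]
  Operand 14 -> output
  End of input: pop '+' to output
Postfix result: 11 8 13 * + 1 - 14 +

11 8 13 * + 1 - 14 +


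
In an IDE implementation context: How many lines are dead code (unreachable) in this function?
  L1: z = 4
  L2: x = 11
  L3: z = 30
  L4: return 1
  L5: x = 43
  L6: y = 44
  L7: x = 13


Analyzing control flow:
  L1: reachable (before return)
  L2: reachable (before return)
  L3: reachable (before return)
  L4: reachable (return statement)
  L5: DEAD (after return at L4)
  L6: DEAD (after return at L4)
  L7: DEAD (after return at L4)
Return at L4, total lines = 7
Dead lines: L5 through L7
Count: 3

3


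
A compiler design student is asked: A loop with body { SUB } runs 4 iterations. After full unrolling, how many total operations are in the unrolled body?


Loop body operations: SUB (1 op per iteration)
Unrolling 4 iterations:
  Iteration 1: SUB (1 ops)
  Iteration 2: SUB (1 ops)
  Iteration 3: SUB (1 ops)
  Iteration 4: SUB (1 ops)
Total: 4 iterations * 1 ops/iter = 4 operations

4


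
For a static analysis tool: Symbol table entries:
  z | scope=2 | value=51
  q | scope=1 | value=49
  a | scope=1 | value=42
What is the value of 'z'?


Searching symbol table for 'z':
  z | scope=2 | value=51 <- MATCH
  q | scope=1 | value=49
  a | scope=1 | value=42
Found 'z' at scope 2 with value 51

51


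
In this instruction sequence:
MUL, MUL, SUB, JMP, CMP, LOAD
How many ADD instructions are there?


Scanning instruction sequence for ADD:
  Position 1: MUL
  Position 2: MUL
  Position 3: SUB
  Position 4: JMP
  Position 5: CMP
  Position 6: LOAD
Matches at positions: []
Total ADD count: 0

0


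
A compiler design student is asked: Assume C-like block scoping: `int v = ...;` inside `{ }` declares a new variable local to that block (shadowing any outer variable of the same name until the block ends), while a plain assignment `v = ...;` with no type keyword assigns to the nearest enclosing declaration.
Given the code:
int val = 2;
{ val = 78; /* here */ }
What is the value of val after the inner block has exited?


Analyzing scoping rules:
Outer scope: declares val = 2
Inner block: 'val = 78;' has no type keyword, so it is an assignment to the outer val (no shadowing)
The assignment changed the outer variable itself, so the new value persists after the block -> 78
Result: 78

78


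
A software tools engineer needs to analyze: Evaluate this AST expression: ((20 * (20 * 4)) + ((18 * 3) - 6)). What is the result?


Expression: ((20 * (20 * 4)) + ((18 * 3) - 6))
Evaluating step by step:
  20 * 4 = 80
  20 * 80 = 1600
  18 * 3 = 54
  54 - 6 = 48
  1600 + 48 = 1648
Result: 1648

1648


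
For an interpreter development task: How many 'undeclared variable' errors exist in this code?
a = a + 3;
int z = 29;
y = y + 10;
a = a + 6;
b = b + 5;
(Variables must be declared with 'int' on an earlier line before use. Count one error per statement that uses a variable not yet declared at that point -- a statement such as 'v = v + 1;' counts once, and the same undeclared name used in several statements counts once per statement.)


Scanning code line by line:
  Line 1: use 'a' -> ERROR (undeclared)
  Line 2: declare 'z' -> declared = ['z']
  Line 3: use 'y' -> ERROR (undeclared)
  Line 4: use 'a' -> ERROR (undeclared)
  Line 5: use 'b' -> ERROR (undeclared)
Total undeclared variable errors: 4

4


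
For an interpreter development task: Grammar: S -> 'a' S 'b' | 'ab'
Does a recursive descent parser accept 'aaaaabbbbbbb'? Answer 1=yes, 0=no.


Grammar accepts strings of the form a^n b^n (n >= 1)
Word: 'aaaaabbbbbbb'
Counting: 5 a's and 7 b's
Check: 5 == 7? No
Mismatch: a-count != b-count
Rejected

0


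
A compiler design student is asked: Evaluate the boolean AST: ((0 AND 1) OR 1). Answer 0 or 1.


Step 1: Evaluate inner node
  0 AND 1 = 0
Step 2: Evaluate root node
  0 OR 1 = 1

1


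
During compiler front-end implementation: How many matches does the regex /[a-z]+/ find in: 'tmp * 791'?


Pattern: /[a-z]+/ (identifiers)
Input: 'tmp * 791'
Scanning for matches:
  Match 1: 'tmp'
Total matches: 1

1


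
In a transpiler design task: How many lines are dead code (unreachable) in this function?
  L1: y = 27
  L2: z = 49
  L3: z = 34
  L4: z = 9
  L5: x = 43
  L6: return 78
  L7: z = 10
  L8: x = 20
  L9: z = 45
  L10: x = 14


Analyzing control flow:
  L1: reachable (before return)
  L2: reachable (before return)
  L3: reachable (before return)
  L4: reachable (before return)
  L5: reachable (before return)
  L6: reachable (return statement)
  L7: DEAD (after return at L6)
  L8: DEAD (after return at L6)
  L9: DEAD (after return at L6)
  L10: DEAD (after return at L6)
Return at L6, total lines = 10
Dead lines: L7 through L10
Count: 4

4


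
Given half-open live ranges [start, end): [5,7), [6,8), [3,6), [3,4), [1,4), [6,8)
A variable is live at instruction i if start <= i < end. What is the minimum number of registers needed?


Live ranges:
  Var0: [5, 7)
  Var1: [6, 8)
  Var2: [3, 6)
  Var3: [3, 4)
  Var4: [1, 4)
  Var5: [6, 8)
Sweep-line events (position, delta, active):
  pos=1 start -> active=1
  pos=3 start -> active=2
  pos=3 start -> active=3
  pos=4 end -> active=2
  pos=4 end -> active=1
  pos=5 start -> active=2
  pos=6 end -> active=1
  pos=6 start -> active=2
  pos=6 start -> active=3
  pos=7 end -> active=2
  pos=8 end -> active=1
  pos=8 end -> active=0
Maximum simultaneous active: 3
Minimum registers needed: 3

3


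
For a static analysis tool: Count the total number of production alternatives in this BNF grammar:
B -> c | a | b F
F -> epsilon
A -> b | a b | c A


Counting alternatives per rule:
  B: 3 alternative(s)
  F: 1 alternative(s)
  A: 3 alternative(s)
Sum: 3 + 1 + 3 = 7

7


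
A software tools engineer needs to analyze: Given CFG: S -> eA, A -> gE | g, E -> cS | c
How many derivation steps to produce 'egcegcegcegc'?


Grammar: S -> eA, A -> gE | g, E -> cS | c
Deriving 'egcegcegcegc':
Step 1: S -> eA => eA
Step 2: A -> gE => egE
Step 3: E -> cS => egcS
Step 4: S -> eA => egceA
Step 5: A -> gE => egcegE
Step 6: E -> cS => egcegcS
Step 7: S -> eA => egcegceA
Step 8: A -> gE => egcegcegE
Step 9: E -> cS => egcegcegcS
Step 10: S -> eA => egcegcegceA
Step 11: A -> gE => egcegcegcegE
Step 12: E -> c => egcegcegcegc
Total derivation steps: 12

12


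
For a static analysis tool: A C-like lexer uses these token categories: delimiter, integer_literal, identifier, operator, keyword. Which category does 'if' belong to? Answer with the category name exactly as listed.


Token: 'if'
Checking categories:
  identifier: no
  integer_literal: no
  operator: no
  keyword: YES
  delimiter: no
Category: keyword

keyword


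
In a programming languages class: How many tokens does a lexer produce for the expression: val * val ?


Scanning 'val * val'
Token 1: 'val' -> identifier
Token 2: '*' -> operator
Token 3: 'val' -> identifier
Total tokens: 3

3


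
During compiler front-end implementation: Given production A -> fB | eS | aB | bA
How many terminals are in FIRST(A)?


Production: A -> fB | eS | aB | bA
Examining each alternative for leading terminals:
  A -> fB : first terminal = 'f'
  A -> eS : first terminal = 'e'
  A -> aB : first terminal = 'a'
  A -> bA : first terminal = 'b'
FIRST(A) = {a, b, e, f}
Count: 4

4


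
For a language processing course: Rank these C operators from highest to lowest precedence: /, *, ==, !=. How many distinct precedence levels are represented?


Looking up precedence for each operator:
  / -> precedence 6
  * -> precedence 6
  == -> precedence 3
  != -> precedence 3
Sorted highest to lowest: /, *, ==, !=
Distinct precedence values: [6, 3]
Number of distinct levels: 2

2


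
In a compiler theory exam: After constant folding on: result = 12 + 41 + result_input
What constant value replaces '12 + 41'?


Identifying constant sub-expression:
  Original: result = 12 + 41 + result_input
  12 and 41 are both compile-time constants
  Evaluating: 12 + 41 = 53
  After folding: result = 53 + result_input

53


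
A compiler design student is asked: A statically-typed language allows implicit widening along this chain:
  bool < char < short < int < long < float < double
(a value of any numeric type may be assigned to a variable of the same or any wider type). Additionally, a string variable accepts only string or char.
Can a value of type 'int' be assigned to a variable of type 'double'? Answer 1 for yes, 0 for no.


Target variable type: double
Source value type: int
Numeric ranks: int=3, double=6
Widening allowed iff rank(source) <= rank(target): 3 <= 6? Yes
Result: 1

1


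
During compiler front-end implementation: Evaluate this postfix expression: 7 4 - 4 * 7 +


Processing tokens left to right:
Push 7, Push 4
Pop 7 and 4, compute 7 - 4 = 3, push 3
Push 4
Pop 3 and 4, compute 3 * 4 = 12, push 12
Push 7
Pop 12 and 7, compute 12 + 7 = 19, push 19
Stack result: 19

19


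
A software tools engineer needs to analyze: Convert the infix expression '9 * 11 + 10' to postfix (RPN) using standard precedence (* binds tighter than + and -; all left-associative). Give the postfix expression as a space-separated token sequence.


Applying the shunting-yard algorithm:
  Operand 9 -> output
  Push '*' onto operator stack -> op-stack: [*]
  Operand 11 -> output
  See '+' (prec 1); top '*' (prec 2) >= it -> pop '*' to output
  Push '+' onto operator stack -> op-stack: [+]
  Operand 10 -> output
  End of input: pop '+' to output
Postfix result: 9 11 * 10 +

9 11 * 10 +


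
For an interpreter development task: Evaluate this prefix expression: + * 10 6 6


Parsing prefix expression: + * 10 6 6
Step 1: Innermost operation '* 10 6'
  10 * 6 = 60
Step 2: Outer operation '+ [60] 6'
  60 + 6 = 66

66


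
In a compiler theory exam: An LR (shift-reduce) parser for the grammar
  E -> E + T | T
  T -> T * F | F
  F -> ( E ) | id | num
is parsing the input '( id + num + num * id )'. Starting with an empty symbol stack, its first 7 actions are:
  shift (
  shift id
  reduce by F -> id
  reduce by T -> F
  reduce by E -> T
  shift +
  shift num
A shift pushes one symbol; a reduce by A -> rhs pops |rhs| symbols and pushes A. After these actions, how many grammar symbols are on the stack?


Tracking the symbol stack through each action:
  Action 1: shift '(' : push -> stack = [(] (size 1)
  Action 2: shift 'id' : push -> stack = [(, id] (size 2)
  Action 3: reduce by F -> id : pop 1, push F -> stack = [(, F] (size 2)
  Action 4: reduce by T -> F : pop 1, push T -> stack = [(, T] (size 2)
  Action 5: reduce by E -> T : pop 1, push E -> stack = [(, E] (size 2)
  Action 6: shift '+' : push -> stack = [(, E, +] (size 3)
  Action 7: shift 'num' : push -> stack = [(, E, +, num] (size 4)
Final stack size: 4

4


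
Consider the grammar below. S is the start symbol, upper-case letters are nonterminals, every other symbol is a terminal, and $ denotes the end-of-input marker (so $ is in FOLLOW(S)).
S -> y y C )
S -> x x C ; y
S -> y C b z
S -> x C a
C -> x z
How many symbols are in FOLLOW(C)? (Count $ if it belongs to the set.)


S is the start symbol and does not occur in any rule body, so FOLLOW(S) = {$}.
Examining every occurrence of C in a rule body:
  S -> y y C ) : C is followed by terminal ')' -> add ')'
  S -> x x C ; y : C is followed by terminal ';' -> add ';'
  S -> y C b z : C is followed by terminal 'b' -> add 'b'
  S -> x C a : C is followed by terminal 'a' -> add 'a'
  C -> x z : C does not occur in the body -> contributes nothing
FOLLOW(C) = {), ;, a, b}
Count: 4

4


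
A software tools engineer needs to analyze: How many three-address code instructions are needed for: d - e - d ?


Expression: d - e - d
Generating three-address code (respecting * over +/- precedence):
  Instruction 1: t1 = d - e
  Instruction 2: t2 = t1 - d
Total instructions: 2

2


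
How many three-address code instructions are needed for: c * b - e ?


Expression: c * b - e
Generating three-address code (respecting * over +/- precedence):
  Instruction 1: t1 = c * b
  Instruction 2: t2 = t1 - e
Total instructions: 2

2


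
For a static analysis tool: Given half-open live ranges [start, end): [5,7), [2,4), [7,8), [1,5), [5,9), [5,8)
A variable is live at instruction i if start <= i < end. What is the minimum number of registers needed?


Live ranges:
  Var0: [5, 7)
  Var1: [2, 4)
  Var2: [7, 8)
  Var3: [1, 5)
  Var4: [5, 9)
  Var5: [5, 8)
Sweep-line events (position, delta, active):
  pos=1 start -> active=1
  pos=2 start -> active=2
  pos=4 end -> active=1
  pos=5 end -> active=0
  pos=5 start -> active=1
  pos=5 start -> active=2
  pos=5 start -> active=3
  pos=7 end -> active=2
  pos=7 start -> active=3
  pos=8 end -> active=2
  pos=8 end -> active=1
  pos=9 end -> active=0
Maximum simultaneous active: 3
Minimum registers needed: 3

3


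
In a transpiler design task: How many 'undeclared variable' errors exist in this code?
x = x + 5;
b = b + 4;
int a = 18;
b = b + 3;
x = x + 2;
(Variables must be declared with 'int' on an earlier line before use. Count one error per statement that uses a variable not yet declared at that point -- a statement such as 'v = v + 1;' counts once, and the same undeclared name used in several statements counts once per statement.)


Scanning code line by line:
  Line 1: use 'x' -> ERROR (undeclared)
  Line 2: use 'b' -> ERROR (undeclared)
  Line 3: declare 'a' -> declared = ['a']
  Line 4: use 'b' -> ERROR (undeclared)
  Line 5: use 'x' -> ERROR (undeclared)
Total undeclared variable errors: 4

4


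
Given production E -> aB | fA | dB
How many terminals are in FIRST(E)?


Production: E -> aB | fA | dB
Examining each alternative for leading terminals:
  E -> aB : first terminal = 'a'
  E -> fA : first terminal = 'f'
  E -> dB : first terminal = 'd'
FIRST(E) = {a, d, f}
Count: 3

3


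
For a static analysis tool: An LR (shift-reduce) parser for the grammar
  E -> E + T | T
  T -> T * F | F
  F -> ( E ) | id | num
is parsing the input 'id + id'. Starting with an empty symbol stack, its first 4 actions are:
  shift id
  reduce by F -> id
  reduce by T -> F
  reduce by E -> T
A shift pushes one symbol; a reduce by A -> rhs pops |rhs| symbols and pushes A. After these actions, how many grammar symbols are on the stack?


Tracking the symbol stack through each action:
  Action 1: shift 'id' : push -> stack = [id] (size 1)
  Action 2: reduce by F -> id : pop 1, push F -> stack = [F] (size 1)
  Action 3: reduce by T -> F : pop 1, push T -> stack = [T] (size 1)
  Action 4: reduce by E -> T : pop 1, push E -> stack = [E] (size 1)
Final stack size: 1

1


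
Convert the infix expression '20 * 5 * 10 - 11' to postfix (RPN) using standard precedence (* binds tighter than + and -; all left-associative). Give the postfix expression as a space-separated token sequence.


Applying the shunting-yard algorithm:
  Operand 20 -> output
  Push '*' onto operator stack -> op-stack: [*]
  Operand 5 -> output
  See '*' (prec 2); top '*' (prec 2) >= it -> pop '*' to output
  Push '*' onto operator stack -> op-stack: [*]
  Operand 10 -> output
  See '-' (prec 1); top '*' (prec 2) >= it -> pop '*' to output
  Push '-' onto operator stack -> op-stack: [-]
  Operand 11 -> output
  End of input: pop '-' to output
Postfix result: 20 5 * 10 * 11 -

20 5 * 10 * 11 -


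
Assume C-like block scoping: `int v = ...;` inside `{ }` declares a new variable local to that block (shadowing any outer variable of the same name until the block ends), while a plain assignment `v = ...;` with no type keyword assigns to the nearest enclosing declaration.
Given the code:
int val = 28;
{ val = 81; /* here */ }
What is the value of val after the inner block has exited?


Analyzing scoping rules:
Outer scope: declares val = 28
Inner block: 'val = 81;' has no type keyword, so it is an assignment to the outer val (no shadowing)
The assignment changed the outer variable itself, so the new value persists after the block -> 81
Result: 81

81


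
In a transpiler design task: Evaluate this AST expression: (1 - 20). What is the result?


Expression: (1 - 20)
Evaluating step by step:
  1 - 20 = -19
Result: -19

-19


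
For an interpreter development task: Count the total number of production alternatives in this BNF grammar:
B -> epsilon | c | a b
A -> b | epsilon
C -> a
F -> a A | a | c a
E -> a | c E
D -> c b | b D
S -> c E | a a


Counting alternatives per rule:
  B: 3 alternative(s)
  A: 2 alternative(s)
  C: 1 alternative(s)
  F: 3 alternative(s)
  E: 2 alternative(s)
  D: 2 alternative(s)
  S: 2 alternative(s)
Sum: 3 + 2 + 1 + 3 + 2 + 2 + 2 = 15

15


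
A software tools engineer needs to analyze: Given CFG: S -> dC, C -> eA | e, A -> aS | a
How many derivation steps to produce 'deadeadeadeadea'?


Grammar: S -> dC, C -> eA | e, A -> aS | a
Deriving 'deadeadeadeadea':
Step 1: S -> dC => dC
Step 2: C -> eA => deA
Step 3: A -> aS => deaS
Step 4: S -> dC => deadC
Step 5: C -> eA => deadeA
Step 6: A -> aS => deadeaS
Step 7: S -> dC => deadeadC
Step 8: C -> eA => deadeadeA
Step 9: A -> aS => deadeadeaS
Step 10: S -> dC => deadeadeadC
Step 11: C -> eA => deadeadeadeA
Step 12: A -> aS => deadeadeadeaS
Step 13: S -> dC => deadeadeadeadC
Step 14: C -> eA => deadeadeadeadeA
Step 15: A -> a => deadeadeadeadea
Total derivation steps: 15

15


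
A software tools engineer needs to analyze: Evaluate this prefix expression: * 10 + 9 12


Parsing prefix expression: * 10 + 9 12
Step 1: Innermost operation '+ 9 12'
  9 + 12 = 21
Step 2: Outer operation '* 10 [21]'
  10 * 21 = 210

210


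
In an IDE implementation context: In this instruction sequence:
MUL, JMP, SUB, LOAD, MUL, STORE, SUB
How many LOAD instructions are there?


Scanning instruction sequence for LOAD:
  Position 1: MUL
  Position 2: JMP
  Position 3: SUB
  Position 4: LOAD <- MATCH
  Position 5: MUL
  Position 6: STORE
  Position 7: SUB
Matches at positions: [4]
Total LOAD count: 1

1


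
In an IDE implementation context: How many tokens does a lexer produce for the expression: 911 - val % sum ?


Scanning '911 - val % sum'
Token 1: '911' -> integer_literal
Token 2: '-' -> operator
Token 3: 'val' -> identifier
Token 4: '%' -> operator
Token 5: 'sum' -> identifier
Total tokens: 5

5


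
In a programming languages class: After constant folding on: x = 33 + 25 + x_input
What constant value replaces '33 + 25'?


Identifying constant sub-expression:
  Original: x = 33 + 25 + x_input
  33 and 25 are both compile-time constants
  Evaluating: 33 + 25 = 58
  After folding: x = 58 + x_input

58


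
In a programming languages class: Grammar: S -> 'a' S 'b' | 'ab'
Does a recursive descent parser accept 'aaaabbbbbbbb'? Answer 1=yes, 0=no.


Grammar accepts strings of the form a^n b^n (n >= 1)
Word: 'aaaabbbbbbbb'
Counting: 4 a's and 8 b's
Check: 4 == 8? No
Mismatch: a-count != b-count
Rejected

0


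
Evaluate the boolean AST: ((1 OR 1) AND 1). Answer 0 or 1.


Step 1: Evaluate inner node
  1 OR 1 = 1
Step 2: Evaluate root node
  1 AND 1 = 1

1


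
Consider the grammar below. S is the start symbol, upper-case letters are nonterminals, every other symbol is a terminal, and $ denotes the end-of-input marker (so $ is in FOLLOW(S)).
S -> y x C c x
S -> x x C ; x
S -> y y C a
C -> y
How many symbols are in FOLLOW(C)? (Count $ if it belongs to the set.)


S is the start symbol and does not occur in any rule body, so FOLLOW(S) = {$}.
Examining every occurrence of C in a rule body:
  S -> y x C c x : C is followed by terminal 'c' -> add 'c'
  S -> x x C ; x : C is followed by terminal ';' -> add ';'
  S -> y y C a : C is followed by terminal 'a' -> add 'a'
  C -> y : C does not occur in the body -> contributes nothing
FOLLOW(C) = {;, a, c}
Count: 3

3


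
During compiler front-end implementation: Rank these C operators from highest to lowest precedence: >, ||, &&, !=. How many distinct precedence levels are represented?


Looking up precedence for each operator:
  > -> precedence 4
  || -> precedence 1
  && -> precedence 2
  != -> precedence 3
Sorted highest to lowest: >, !=, &&, ||
Distinct precedence values: [4, 3, 2, 1]
Number of distinct levels: 4

4


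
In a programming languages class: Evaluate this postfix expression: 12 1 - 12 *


Processing tokens left to right:
Push 12, Push 1
Pop 12 and 1, compute 12 - 1 = 11, push 11
Push 12
Pop 11 and 12, compute 11 * 12 = 132, push 132
Stack result: 132

132


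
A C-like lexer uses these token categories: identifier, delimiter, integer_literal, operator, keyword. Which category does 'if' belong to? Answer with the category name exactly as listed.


Token: 'if'
Checking categories:
  identifier: no
  integer_literal: no
  operator: no
  keyword: YES
  delimiter: no
Category: keyword

keyword


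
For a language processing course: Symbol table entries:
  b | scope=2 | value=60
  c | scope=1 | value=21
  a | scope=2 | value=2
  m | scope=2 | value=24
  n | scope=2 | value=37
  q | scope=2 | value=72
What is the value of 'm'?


Searching symbol table for 'm':
  b | scope=2 | value=60
  c | scope=1 | value=21
  a | scope=2 | value=2
  m | scope=2 | value=24 <- MATCH
  n | scope=2 | value=37
  q | scope=2 | value=72
Found 'm' at scope 2 with value 24

24


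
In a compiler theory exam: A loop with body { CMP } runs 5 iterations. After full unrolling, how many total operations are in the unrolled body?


Loop body operations: CMP (1 op per iteration)
Unrolling 5 iterations:
  Iteration 1: CMP (1 ops)
  Iteration 2: CMP (1 ops)
  Iteration 3: CMP (1 ops)
  Iteration 4: CMP (1 ops)
  Iteration 5: CMP (1 ops)
Total: 5 iterations * 1 ops/iter = 5 operations

5


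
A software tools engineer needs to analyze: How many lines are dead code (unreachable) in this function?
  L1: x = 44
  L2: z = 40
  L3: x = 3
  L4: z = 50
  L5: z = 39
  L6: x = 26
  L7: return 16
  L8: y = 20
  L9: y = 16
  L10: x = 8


Analyzing control flow:
  L1: reachable (before return)
  L2: reachable (before return)
  L3: reachable (before return)
  L4: reachable (before return)
  L5: reachable (before return)
  L6: reachable (before return)
  L7: reachable (return statement)
  L8: DEAD (after return at L7)
  L9: DEAD (after return at L7)
  L10: DEAD (after return at L7)
Return at L7, total lines = 10
Dead lines: L8 through L10
Count: 3

3


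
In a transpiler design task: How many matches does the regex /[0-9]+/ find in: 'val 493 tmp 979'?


Pattern: /[0-9]+/ (int literals)
Input: 'val 493 tmp 979'
Scanning for matches:
  Match 1: '493'
  Match 2: '979'
Total matches: 2

2


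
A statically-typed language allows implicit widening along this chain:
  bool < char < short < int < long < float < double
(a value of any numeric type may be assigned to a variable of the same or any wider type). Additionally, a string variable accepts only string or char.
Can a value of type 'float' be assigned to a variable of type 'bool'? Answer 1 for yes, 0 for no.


Target variable type: bool
Source value type: float
Numeric ranks: float=5, bool=0
Widening allowed iff rank(source) <= rank(target): 5 <= 0? No
Result: 0

0


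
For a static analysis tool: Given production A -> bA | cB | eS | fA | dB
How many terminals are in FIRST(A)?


Production: A -> bA | cB | eS | fA | dB
Examining each alternative for leading terminals:
  A -> bA : first terminal = 'b'
  A -> cB : first terminal = 'c'
  A -> eS : first terminal = 'e'
  A -> fA : first terminal = 'f'
  A -> dB : first terminal = 'd'
FIRST(A) = {b, c, d, e, f}
Count: 5

5


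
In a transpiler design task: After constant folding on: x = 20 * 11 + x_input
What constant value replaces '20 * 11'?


Identifying constant sub-expression:
  Original: x = 20 * 11 + x_input
  20 and 11 are both compile-time constants
  Evaluating: 20 * 11 = 220
  After folding: x = 220 + x_input

220


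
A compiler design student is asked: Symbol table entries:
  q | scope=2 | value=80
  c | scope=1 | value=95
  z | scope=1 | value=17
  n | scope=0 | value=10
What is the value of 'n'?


Searching symbol table for 'n':
  q | scope=2 | value=80
  c | scope=1 | value=95
  z | scope=1 | value=17
  n | scope=0 | value=10 <- MATCH
Found 'n' at scope 0 with value 10

10


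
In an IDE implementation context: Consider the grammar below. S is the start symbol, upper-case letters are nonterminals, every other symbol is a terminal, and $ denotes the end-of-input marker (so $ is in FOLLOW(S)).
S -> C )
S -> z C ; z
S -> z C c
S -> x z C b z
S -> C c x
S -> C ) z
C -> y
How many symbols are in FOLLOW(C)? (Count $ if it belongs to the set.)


S is the start symbol and does not occur in any rule body, so FOLLOW(S) = {$}.
Examining every occurrence of C in a rule body:
  S -> C ) : C is followed by terminal ')' -> add ')'
  S -> z C ; z : C is followed by terminal ';' -> add ';'
  S -> z C c : C is followed by terminal 'c' -> add 'c'
  S -> x z C b z : C is followed by terminal 'b' -> add 'b'
  S -> C c x : C is followed by terminal 'c' -> add 'c' (already in the set)
  S -> C ) z : C is followed by terminal ')' -> add ')' (already in the set)
  C -> y : C does not occur in the body -> contributes nothing
FOLLOW(C) = {), ;, b, c}
Count: 4

4


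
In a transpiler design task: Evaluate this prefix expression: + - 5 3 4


Parsing prefix expression: + - 5 3 4
Step 1: Innermost operation '- 5 3'
  5 - 3 = 2
Step 2: Outer operation '+ [2] 4'
  2 + 4 = 6

6


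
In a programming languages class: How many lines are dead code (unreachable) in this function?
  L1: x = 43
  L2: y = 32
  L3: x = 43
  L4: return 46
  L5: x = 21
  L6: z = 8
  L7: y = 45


Analyzing control flow:
  L1: reachable (before return)
  L2: reachable (before return)
  L3: reachable (before return)
  L4: reachable (return statement)
  L5: DEAD (after return at L4)
  L6: DEAD (after return at L4)
  L7: DEAD (after return at L4)
Return at L4, total lines = 7
Dead lines: L5 through L7
Count: 3

3


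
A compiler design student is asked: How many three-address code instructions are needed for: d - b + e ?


Expression: d - b + e
Generating three-address code (respecting * over +/- precedence):
  Instruction 1: t1 = d - b
  Instruction 2: t2 = t1 + e
Total instructions: 2

2


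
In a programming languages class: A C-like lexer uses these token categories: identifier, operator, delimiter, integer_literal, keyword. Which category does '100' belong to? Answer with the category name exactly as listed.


Token: '100'
Checking categories:
  identifier: no
  integer_literal: YES
  operator: no
  keyword: no
  delimiter: no
Category: integer_literal

integer_literal


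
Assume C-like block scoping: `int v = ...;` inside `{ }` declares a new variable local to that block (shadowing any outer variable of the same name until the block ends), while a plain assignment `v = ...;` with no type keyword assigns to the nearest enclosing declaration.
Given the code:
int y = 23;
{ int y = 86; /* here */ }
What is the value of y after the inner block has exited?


Analyzing scoping rules:
Outer scope: declares y = 23
Inner block: 'int y = 86;' declares a NEW y that shadows the outer one
When the block exits the inner y goes out of scope; the outer y was never modified -> 23
Result: 23

23


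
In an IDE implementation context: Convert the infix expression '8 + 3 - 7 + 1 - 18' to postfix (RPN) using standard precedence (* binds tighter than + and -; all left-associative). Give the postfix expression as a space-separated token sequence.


Applying the shunting-yard algorithm:
  Operand 8 -> output
  Push '+' onto operator stack -> op-stack: [+]
  Operand 3 -> output
  See '-' (prec 1); top '+' (prec 1) >= it -> pop '+' to output
  Push '-' onto operator stack -> op-stack: [-]
  Operand 7 -> output
  See '+' (prec 1); top '-' (prec 1) >= it -> pop '-' to output
  Push '+' onto operator stack -> op-stack: [+]
  Operand 1 -> output
  See '-' (prec 1); top '+' (prec 1) >= it -> pop '+' to output
  Push '-' onto operator stack -> op-stack: [-]
  Operand 18 -> output
  End of input: pop '-' to output
Postfix result: 8 3 + 7 - 1 + 18 -

8 3 + 7 - 1 + 18 -


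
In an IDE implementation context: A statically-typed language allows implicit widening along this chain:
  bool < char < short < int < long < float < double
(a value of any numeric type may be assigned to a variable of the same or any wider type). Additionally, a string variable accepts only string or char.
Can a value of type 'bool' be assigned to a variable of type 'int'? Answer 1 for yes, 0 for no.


Target variable type: int
Source value type: bool
Numeric ranks: bool=0, int=3
Widening allowed iff rank(source) <= rank(target): 0 <= 3? Yes
Result: 1

1


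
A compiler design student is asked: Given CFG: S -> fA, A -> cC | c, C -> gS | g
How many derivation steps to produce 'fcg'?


Grammar: S -> fA, A -> cC | c, C -> gS | g
Deriving 'fcg':
Step 1: S -> fA => fA
Step 2: A -> cC => fcC
Step 3: C -> g => fcg
Total derivation steps: 3

3


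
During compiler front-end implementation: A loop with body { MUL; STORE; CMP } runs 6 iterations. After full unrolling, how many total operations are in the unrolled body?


Loop body operations: MUL, STORE, CMP (3 ops per iteration)
Unrolling 6 iterations:
  Iteration 1: MUL, STORE, CMP (3 ops)
  Iteration 2: MUL, STORE, CMP (3 ops)
  Iteration 3: MUL, STORE, CMP (3 ops)
  Iteration 4: MUL, STORE, CMP (3 ops)
  Iteration 5: MUL, STORE, CMP (3 ops)
  Iteration 6: MUL, STORE, CMP (3 ops)
Total: 6 iterations * 3 ops/iter = 18 operations

18


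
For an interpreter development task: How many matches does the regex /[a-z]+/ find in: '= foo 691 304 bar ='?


Pattern: /[a-z]+/ (identifiers)
Input: '= foo 691 304 bar ='
Scanning for matches:
  Match 1: 'foo'
  Match 2: 'bar'
Total matches: 2

2


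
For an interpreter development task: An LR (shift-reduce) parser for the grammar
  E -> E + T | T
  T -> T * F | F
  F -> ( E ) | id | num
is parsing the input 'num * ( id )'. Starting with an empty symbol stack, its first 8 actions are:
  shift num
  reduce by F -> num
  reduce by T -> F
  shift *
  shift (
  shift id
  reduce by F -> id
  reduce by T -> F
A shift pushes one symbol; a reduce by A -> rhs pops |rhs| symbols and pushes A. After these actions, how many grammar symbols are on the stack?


Tracking the symbol stack through each action:
  Action 1: shift 'num' : push -> stack = [num] (size 1)
  Action 2: reduce by F -> num : pop 1, push F -> stack = [F] (size 1)
  Action 3: reduce by T -> F : pop 1, push T -> stack = [T] (size 1)
  Action 4: shift '*' : push -> stack = [T, *] (size 2)
  Action 5: shift '(' : push -> stack = [T, *, (] (size 3)
  Action 6: shift 'id' : push -> stack = [T, *, (, id] (size 4)
  Action 7: reduce by F -> id : pop 1, push F -> stack = [T, *, (, F] (size 4)
  Action 8: reduce by T -> F : pop 1, push T -> stack = [T, *, (, T] (size 4)
Final stack size: 4

4


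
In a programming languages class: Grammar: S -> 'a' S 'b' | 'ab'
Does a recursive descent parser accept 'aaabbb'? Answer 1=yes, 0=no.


Grammar accepts strings of the form a^n b^n (n >= 1)
Word: 'aaabbb'
Counting: 3 a's and 3 b's
Check: 3 == 3? Yes
Derivation (S -> aSb applied 2 time(s), then S -> ab): S => aSb => aaSbb => aaabbb
Accepted

1


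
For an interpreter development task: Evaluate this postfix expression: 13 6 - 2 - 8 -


Processing tokens left to right:
Push 13, Push 6
Pop 13 and 6, compute 13 - 6 = 7, push 7
Push 2
Pop 7 and 2, compute 7 - 2 = 5, push 5
Push 8
Pop 5 and 8, compute 5 - 8 = -3, push -3
Stack result: -3

-3


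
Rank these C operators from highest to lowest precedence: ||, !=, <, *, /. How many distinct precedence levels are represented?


Looking up precedence for each operator:
  || -> precedence 1
  != -> precedence 3
  < -> precedence 4
  * -> precedence 6
  / -> precedence 6
Sorted highest to lowest: *, /, <, !=, ||
Distinct precedence values: [6, 4, 3, 1]
Number of distinct levels: 4

4


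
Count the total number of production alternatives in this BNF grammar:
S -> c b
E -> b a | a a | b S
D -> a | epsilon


Counting alternatives per rule:
  S: 1 alternative(s)
  E: 3 alternative(s)
  D: 2 alternative(s)
Sum: 1 + 3 + 2 = 6

6


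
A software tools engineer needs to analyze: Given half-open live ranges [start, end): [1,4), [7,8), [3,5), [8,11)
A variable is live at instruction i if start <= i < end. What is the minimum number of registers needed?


Live ranges:
  Var0: [1, 4)
  Var1: [7, 8)
  Var2: [3, 5)
  Var3: [8, 11)
Sweep-line events (position, delta, active):
  pos=1 start -> active=1
  pos=3 start -> active=2
  pos=4 end -> active=1
  pos=5 end -> active=0
  pos=7 start -> active=1
  pos=8 end -> active=0
  pos=8 start -> active=1
  pos=11 end -> active=0
Maximum simultaneous active: 2
Minimum registers needed: 2

2


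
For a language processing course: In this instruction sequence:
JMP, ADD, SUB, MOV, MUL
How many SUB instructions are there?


Scanning instruction sequence for SUB:
  Position 1: JMP
  Position 2: ADD
  Position 3: SUB <- MATCH
  Position 4: MOV
  Position 5: MUL
Matches at positions: [3]
Total SUB count: 1

1


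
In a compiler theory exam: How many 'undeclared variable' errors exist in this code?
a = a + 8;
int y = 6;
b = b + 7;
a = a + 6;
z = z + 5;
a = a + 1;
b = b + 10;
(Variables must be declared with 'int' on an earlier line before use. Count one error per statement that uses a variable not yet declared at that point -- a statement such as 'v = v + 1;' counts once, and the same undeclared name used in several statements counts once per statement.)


Scanning code line by line:
  Line 1: use 'a' -> ERROR (undeclared)
  Line 2: declare 'y' -> declared = ['y']
  Line 3: use 'b' -> ERROR (undeclared)
  Line 4: use 'a' -> ERROR (undeclared)
  Line 5: use 'z' -> ERROR (undeclared)
  Line 6: use 'a' -> ERROR (undeclared)
  Line 7: use 'b' -> ERROR (undeclared)
Total undeclared variable errors: 6

6


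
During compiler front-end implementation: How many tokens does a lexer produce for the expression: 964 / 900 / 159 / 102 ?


Scanning '964 / 900 / 159 / 102'
Token 1: '964' -> integer_literal
Token 2: '/' -> operator
Token 3: '900' -> integer_literal
Token 4: '/' -> operator
Token 5: '159' -> integer_literal
Token 6: '/' -> operator
Token 7: '102' -> integer_literal
Total tokens: 7

7


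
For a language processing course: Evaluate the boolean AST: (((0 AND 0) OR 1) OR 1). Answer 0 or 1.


Step 1: Evaluate inner node
  0 AND 0 = 0
Step 2: Evaluate next node
  0 OR 1 = 1
Step 3: Evaluate root node
  1 OR 1 = 1

1


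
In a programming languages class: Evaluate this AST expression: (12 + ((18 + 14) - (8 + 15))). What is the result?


Expression: (12 + ((18 + 14) - (8 + 15)))
Evaluating step by step:
  18 + 14 = 32
  8 + 15 = 23
  32 - 23 = 9
  12 + 9 = 21
Result: 21

21


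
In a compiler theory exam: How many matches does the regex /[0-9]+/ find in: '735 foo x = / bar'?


Pattern: /[0-9]+/ (int literals)
Input: '735 foo x = / bar'
Scanning for matches:
  Match 1: '735'
Total matches: 1

1


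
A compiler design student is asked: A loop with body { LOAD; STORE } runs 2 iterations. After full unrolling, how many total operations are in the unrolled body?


Loop body operations: LOAD, STORE (2 ops per iteration)
Unrolling 2 iterations:
  Iteration 1: LOAD, STORE (2 ops)
  Iteration 2: LOAD, STORE (2 ops)
Total: 2 iterations * 2 ops/iter = 4 operations

4


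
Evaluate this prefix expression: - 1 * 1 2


Parsing prefix expression: - 1 * 1 2
Step 1: Innermost operation '* 1 2'
  1 * 2 = 2
Step 2: Outer operation '- 1 [2]'
  1 - 2 = -1

-1


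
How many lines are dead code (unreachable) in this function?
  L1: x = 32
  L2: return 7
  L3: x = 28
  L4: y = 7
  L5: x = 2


Analyzing control flow:
  L1: reachable (before return)
  L2: reachable (return statement)
  L3: DEAD (after return at L2)
  L4: DEAD (after return at L2)
  L5: DEAD (after return at L2)
Return at L2, total lines = 5
Dead lines: L3 through L5
Count: 3

3


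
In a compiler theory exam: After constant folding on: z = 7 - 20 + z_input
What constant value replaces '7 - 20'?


Identifying constant sub-expression:
  Original: z = 7 - 20 + z_input
  7 and 20 are both compile-time constants
  Evaluating: 7 - 20 = -13
  After folding: z = -13 + z_input

-13


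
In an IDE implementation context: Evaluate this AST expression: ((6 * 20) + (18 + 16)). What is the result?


Expression: ((6 * 20) + (18 + 16))
Evaluating step by step:
  6 * 20 = 120
  18 + 16 = 34
  120 + 34 = 154
Result: 154

154
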